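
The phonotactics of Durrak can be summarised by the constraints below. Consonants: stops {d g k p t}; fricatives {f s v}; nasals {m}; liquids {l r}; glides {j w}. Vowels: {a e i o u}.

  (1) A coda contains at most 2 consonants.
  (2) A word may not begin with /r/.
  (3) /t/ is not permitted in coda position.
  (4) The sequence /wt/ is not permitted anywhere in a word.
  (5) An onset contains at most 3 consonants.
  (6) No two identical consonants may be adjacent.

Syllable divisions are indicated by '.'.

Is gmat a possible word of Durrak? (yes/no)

no

gmat — violates constraint 3: syllable 1 coda contains /t/ → not permitted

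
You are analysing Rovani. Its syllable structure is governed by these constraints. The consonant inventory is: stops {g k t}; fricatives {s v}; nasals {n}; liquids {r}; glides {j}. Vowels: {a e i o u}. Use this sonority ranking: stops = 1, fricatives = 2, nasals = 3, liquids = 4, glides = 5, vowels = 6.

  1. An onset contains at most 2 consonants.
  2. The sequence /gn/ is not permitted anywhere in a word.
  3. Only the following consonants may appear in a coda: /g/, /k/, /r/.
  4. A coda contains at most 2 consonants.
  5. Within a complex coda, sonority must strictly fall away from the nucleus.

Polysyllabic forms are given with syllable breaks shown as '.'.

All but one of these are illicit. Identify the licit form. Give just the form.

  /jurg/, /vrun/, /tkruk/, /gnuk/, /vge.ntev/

/jurg/ — σ1 onset /j/, coda /rg/ (4→1 falls) ok → licit
/vrun/ — violates constraint 3: syllable 1 coda contains /n/, which is not a licensed coda consonant → illicit
/tkruk/ — violates constraint 1: syllable 1 onset /tkr/ has 3 consonants (> 2) → illicit
/gnuk/ — violates constraint 2: contains banned sequence /gn/ → illicit
/vge.ntev/ — violates constraint 3: syllable 2 coda contains /v/, which is not a licensed coda consonant → illicit

/jurg/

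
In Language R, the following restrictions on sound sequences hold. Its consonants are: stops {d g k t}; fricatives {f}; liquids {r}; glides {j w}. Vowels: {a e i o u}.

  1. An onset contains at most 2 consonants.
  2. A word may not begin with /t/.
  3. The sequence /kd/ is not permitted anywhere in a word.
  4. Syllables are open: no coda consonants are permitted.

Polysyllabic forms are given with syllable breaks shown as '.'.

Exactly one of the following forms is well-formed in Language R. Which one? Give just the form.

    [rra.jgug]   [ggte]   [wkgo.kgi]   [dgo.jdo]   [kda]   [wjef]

[dgo.jdo]

[rra.jgug] — violates constraint 4: syllable 2 coda /g/ has 1 consonant (> 0) → ill-formed
[ggte] — violates constraint 1: syllable 1 onset /ggt/ has 3 consonants (> 2) → ill-formed
[wkgo.kgi] — violates constraint 1: syllable 1 onset /wkg/ has 3 consonants (> 2) → ill-formed
[dgo.jdo] — σ1 onset /dg/ (2C), coda /∅/ ok; σ2 onset /jd/ (2C), coda /∅/ ok → well-formed
[kda] — violates constraint 3: contains banned sequence /kd/ → ill-formed
[wjef] — violates constraint 4: syllable 1 coda /f/ has 1 consonant (> 0) → ill-formed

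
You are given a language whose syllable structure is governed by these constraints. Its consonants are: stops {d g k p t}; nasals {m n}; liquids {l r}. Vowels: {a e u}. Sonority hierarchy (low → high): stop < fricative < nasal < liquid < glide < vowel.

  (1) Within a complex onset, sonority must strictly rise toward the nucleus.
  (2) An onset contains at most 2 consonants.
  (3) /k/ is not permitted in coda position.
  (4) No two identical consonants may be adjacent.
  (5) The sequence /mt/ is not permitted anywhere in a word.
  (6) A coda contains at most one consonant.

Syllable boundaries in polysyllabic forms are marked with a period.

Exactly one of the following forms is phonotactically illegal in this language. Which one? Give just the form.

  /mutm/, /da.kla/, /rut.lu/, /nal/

/mutm/

/mutm/ — violates constraint 6: syllable 1 coda /tm/ has 2 consonants (> 1) → phonotactically illegal
/da.kla/ — σ1 onset /d/, coda /∅/ ok; σ2 onset /kl/ (1→4 rises), coda /∅/ ok → phonotactically legal
/rut.lu/ — σ1 onset /r/, coda /t/ ok; σ2 onset /l/, coda /∅/ ok → phonotactically legal
/nal/ — σ1 onset /n/, coda /l/ ok → phonotactically legal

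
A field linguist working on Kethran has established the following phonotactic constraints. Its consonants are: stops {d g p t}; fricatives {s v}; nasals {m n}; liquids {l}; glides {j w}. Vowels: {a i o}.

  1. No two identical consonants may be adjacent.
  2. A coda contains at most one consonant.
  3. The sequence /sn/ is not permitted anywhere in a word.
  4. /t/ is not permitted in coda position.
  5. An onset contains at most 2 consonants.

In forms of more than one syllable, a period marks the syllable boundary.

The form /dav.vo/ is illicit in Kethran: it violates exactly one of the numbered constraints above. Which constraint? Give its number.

/dav.vo/: adjacent identical consonants /vv/.
This is a violation of constraint 1: "No two identical consonants may be adjacent."
The remaining constraints (2, 3, 4, 5) are satisfied.

1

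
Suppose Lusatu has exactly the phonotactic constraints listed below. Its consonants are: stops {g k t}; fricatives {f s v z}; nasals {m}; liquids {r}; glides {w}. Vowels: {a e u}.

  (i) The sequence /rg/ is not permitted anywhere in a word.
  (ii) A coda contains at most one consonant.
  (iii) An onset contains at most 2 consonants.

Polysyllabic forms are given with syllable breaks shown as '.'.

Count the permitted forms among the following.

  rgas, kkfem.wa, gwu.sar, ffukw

1

rgas — violates constraint (i): contains banned sequence /rg/ → not permitted
kkfem.wa — violates constraint (iii): syllable 1 onset /kkf/ has 3 consonants (> 2) → not permitted
gwu.sar — σ1 onset /gw/ (2C), coda /∅/ ok; σ2 onset /s/, coda /r/ ok → permitted
ffukw — violates constraint (ii): syllable 1 coda /kw/ has 2 consonants (> 1) → not permitted
Permitted: gwu.sar → 1.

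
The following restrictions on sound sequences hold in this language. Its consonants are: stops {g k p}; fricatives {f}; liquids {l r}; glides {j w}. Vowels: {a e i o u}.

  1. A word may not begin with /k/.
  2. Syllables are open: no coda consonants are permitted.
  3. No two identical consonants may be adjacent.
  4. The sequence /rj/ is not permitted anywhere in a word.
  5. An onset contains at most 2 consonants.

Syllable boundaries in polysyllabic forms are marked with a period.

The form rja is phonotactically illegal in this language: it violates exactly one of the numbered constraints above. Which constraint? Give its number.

rja: contains banned sequence /rj/.
This is a violation of constraint 4: "The sequence /rj/ is not permitted anywhere in a word."
The remaining constraints (1, 2, 3, 5) are satisfied.

4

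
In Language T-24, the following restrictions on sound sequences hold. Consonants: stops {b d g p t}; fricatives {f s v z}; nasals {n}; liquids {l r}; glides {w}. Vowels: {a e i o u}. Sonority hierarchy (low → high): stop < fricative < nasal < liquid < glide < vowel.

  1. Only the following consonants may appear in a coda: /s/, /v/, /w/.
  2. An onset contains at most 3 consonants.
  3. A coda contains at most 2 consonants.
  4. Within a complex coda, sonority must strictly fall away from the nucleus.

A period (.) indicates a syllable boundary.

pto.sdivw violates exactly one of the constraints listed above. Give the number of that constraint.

4

pto.sdivw: syllable 2 coda /vw/: /v/ (fricative, 2) → /w/ (glide, 5) does not fall.
This is a violation of constraint 4: "Within a complex coda, sonority must strictly fall away from the nucleus."
The remaining constraints (1, 2, 3) are satisfied.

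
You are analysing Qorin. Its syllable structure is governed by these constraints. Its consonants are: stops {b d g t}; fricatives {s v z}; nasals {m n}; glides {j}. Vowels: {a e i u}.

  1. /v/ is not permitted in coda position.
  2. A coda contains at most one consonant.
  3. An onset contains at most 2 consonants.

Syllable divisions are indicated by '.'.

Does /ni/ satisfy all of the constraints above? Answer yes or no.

yes

/ni/ — σ1 onset /n/, coda /∅/ ok → permitted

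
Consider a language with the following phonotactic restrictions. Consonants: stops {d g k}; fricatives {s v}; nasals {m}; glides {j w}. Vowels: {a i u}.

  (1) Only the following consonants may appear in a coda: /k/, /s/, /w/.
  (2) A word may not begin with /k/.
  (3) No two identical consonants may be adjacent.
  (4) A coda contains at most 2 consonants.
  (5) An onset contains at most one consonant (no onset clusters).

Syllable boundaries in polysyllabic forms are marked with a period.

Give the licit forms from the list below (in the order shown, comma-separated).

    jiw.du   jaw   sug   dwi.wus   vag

jiw.du — σ1 onset /j/, coda /w/ ok; σ2 onset /d/, coda /∅/ ok → licit
jaw — σ1 onset /j/, coda /w/ ok → licit
sug — violates constraint 1: syllable 1 coda contains /g/, which is not a licensed coda consonant → illicit
dwi.wus — violates constraint 5: syllable 1 onset /dw/ has 2 consonants (> 1) → illicit
vag — violates constraint 1: syllable 1 coda contains /g/, which is not a licensed coda consonant → illicit

jiw.du, jaw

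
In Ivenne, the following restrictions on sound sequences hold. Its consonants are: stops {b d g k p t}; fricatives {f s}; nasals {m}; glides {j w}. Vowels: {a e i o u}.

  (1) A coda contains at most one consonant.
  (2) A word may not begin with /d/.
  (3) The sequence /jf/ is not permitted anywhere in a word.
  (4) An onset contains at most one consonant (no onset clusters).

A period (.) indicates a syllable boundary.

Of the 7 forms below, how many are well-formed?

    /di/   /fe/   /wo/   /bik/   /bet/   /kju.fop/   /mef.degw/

4

/di/ — violates constraint 2: word begins with /d/ → ill-formed
/fe/ — σ1 onset /f/, coda /∅/ ok → well-formed
/wo/ — σ1 onset /w/, coda /∅/ ok → well-formed
/bik/ — σ1 onset /b/, coda /k/ ok → well-formed
/bet/ — σ1 onset /b/, coda /t/ ok → well-formed
/kju.fop/ — violates constraint 4: syllable 1 onset /kj/ has 2 consonants (> 1) → ill-formed
/mef.degw/ — violates constraint 1: syllable 2 coda /gw/ has 2 consonants (> 1) → ill-formed
Well-formed: /fe/, /wo/, /bik/, /bet/ → 4.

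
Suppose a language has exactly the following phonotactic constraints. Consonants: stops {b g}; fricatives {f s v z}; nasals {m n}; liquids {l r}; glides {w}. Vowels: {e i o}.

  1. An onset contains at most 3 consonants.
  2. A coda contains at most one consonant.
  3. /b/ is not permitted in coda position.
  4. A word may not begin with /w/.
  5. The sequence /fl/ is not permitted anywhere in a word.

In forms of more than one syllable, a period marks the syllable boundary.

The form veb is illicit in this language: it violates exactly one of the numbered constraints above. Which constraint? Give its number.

veb: syllable 1 coda contains /b/.
This is a violation of constraint 3: "/b/ is not permitted in coda position."
The remaining constraints (1, 2, 4, 5) are satisfied.

3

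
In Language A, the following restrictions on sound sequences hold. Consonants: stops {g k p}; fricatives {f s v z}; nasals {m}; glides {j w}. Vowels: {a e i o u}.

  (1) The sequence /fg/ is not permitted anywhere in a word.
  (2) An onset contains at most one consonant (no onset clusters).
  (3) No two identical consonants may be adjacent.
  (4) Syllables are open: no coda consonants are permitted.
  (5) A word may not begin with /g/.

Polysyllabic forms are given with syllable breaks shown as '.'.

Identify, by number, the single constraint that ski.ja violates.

ski.ja: syllable 1 onset /sk/ has 2 consonants (> 1).
This is a violation of constraint 2: "An onset contains at most one consonant (no onset clusters)."
The remaining constraints (1, 3, 4, 5) are satisfied.

2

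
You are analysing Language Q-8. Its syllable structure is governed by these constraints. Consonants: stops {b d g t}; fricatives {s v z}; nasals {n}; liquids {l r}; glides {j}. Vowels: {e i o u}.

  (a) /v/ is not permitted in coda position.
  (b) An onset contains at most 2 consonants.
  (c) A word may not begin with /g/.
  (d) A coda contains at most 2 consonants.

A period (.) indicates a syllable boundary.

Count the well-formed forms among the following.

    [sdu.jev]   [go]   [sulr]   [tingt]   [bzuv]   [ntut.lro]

2

[sdu.jev] — violates constraint (a): syllable 2 coda contains /v/ → ill-formed
[go] — violates constraint (c): word begins with /g/ → ill-formed
[sulr] — σ1 onset /s/, coda /lr/ (2C) ok → well-formed
[tingt] — violates constraint (d): syllable 1 coda /ngt/ has 3 consonants (> 2) → ill-formed
[bzuv] — violates constraint (a): syllable 1 coda contains /v/ → ill-formed
[ntut.lro] — σ1 onset /nt/ (2C), coda /t/ ok; σ2 onset /lr/ (2C), coda /∅/ ok → well-formed
Well-formed: [sulr], [ntut.lro] → 2.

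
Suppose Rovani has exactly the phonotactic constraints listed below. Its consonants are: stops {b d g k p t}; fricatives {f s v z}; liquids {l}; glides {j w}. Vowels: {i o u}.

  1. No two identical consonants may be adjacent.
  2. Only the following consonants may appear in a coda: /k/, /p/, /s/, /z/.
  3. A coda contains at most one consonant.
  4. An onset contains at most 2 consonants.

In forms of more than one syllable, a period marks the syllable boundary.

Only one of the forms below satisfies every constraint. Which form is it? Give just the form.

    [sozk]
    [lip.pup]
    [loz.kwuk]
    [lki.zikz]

[sozk] — violates constraint 3: syllable 1 coda /zk/ has 2 consonants (> 1) → not permitted
[lip.pup] — violates constraint 1: adjacent identical consonants /pp/ → not permitted
[loz.kwuk] — σ1 onset /l/, coda /z/ ok; σ2 onset /kw/ (2C), coda /k/ ok → permitted
[lki.zikz] — violates constraint 3: syllable 2 coda /kz/ has 2 consonants (> 1) → not permitted

[loz.kwuk]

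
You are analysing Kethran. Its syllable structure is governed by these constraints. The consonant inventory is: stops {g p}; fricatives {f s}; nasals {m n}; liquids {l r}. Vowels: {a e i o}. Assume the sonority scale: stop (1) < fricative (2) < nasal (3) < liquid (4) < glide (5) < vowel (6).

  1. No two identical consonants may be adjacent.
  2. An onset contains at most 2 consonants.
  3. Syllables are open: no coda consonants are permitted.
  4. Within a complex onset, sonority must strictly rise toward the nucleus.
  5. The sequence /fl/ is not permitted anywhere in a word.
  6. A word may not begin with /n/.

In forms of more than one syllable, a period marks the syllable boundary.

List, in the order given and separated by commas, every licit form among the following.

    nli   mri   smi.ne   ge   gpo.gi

mri, smi.ne, ge

nli — violates constraint 6: word begins with /n/ → illicit
mri — σ1 onset /mr/ (3→4 rises), coda /∅/ ok → licit
smi.ne — σ1 onset /sm/ (2→3 rises), coda /∅/ ok; σ2 onset /n/, coda /∅/ ok → licit
ge — σ1 onset /g/, coda /∅/ ok → licit
gpo.gi — violates constraint 4: syllable 1 onset /gp/: /g/ (stop, 1) → /p/ (stop, 1) does not rise → illicit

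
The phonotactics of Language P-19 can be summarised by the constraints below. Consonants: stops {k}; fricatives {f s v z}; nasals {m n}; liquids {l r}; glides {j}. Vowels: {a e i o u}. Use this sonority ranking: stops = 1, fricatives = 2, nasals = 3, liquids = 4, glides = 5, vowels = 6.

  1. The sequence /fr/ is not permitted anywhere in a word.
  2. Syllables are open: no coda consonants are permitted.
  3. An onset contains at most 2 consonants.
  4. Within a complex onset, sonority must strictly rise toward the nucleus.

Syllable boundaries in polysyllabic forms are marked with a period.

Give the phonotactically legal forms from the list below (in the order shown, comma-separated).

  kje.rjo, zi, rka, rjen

kje.rjo — σ1 onset /kj/ (1→5 rises), coda /∅/ ok; σ2 onset /rj/ (4→5 rises), coda /∅/ ok → phonotactically legal
zi — σ1 onset /z/, coda /∅/ ok → phonotactically legal
rka — violates constraint 4: syllable 1 onset /rk/: /r/ (liquid, 4) → /k/ (stop, 1) does not rise → phonotactically illegal
rjen — violates constraint 2: syllable 1 coda /n/ has 1 consonant (> 0) → phonotactically illegal

kje.rjo, zi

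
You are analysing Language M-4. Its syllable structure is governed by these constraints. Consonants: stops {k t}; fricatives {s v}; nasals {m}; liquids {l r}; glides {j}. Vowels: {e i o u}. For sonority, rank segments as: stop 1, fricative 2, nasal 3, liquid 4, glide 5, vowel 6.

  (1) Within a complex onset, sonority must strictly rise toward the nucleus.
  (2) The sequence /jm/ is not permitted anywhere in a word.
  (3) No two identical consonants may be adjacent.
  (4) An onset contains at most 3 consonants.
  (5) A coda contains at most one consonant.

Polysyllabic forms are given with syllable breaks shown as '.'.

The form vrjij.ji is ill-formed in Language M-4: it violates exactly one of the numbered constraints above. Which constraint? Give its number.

3

vrjij.ji: adjacent identical consonants /jj/.
This is a violation of constraint 3: "No two identical consonants may be adjacent."
The remaining constraints (1, 2, 4, 5) are satisfied.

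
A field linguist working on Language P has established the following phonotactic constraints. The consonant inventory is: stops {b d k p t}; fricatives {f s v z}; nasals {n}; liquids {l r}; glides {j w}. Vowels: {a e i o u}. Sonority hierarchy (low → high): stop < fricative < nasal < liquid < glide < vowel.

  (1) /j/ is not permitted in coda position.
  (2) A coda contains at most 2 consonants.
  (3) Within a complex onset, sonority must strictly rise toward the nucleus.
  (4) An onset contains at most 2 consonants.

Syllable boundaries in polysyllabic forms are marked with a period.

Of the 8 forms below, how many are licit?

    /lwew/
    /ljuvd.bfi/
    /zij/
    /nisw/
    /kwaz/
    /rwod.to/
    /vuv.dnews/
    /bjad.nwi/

/lwew/ — σ1 onset /lw/ (4→5 rises), coda /w/ ok → licit
/ljuvd.bfi/ — σ1 onset /lj/ (4→5 rises), coda /vd/ (2C) ok; σ2 onset /bf/ (1→2 rises), coda /∅/ ok → licit
/zij/ — violates constraint 1: syllable 1 coda contains /j/ → illicit
/nisw/ — σ1 onset /n/, coda /sw/ (2C) ok → licit
/kwaz/ — σ1 onset /kw/ (1→5 rises), coda /z/ ok → licit
/rwod.to/ — σ1 onset /rw/ (4→5 rises), coda /d/ ok; σ2 onset /t/, coda /∅/ ok → licit
/vuv.dnews/ — σ1 onset /v/, coda /v/ ok; σ2 onset /dn/ (1→3 rises), coda /ws/ (2C) ok → licit
/bjad.nwi/ — σ1 onset /bj/ (1→5 rises), coda /d/ ok; σ2 onset /nw/ (3→5 rises), coda /∅/ ok → licit
Licit: /lwew/, /ljuvd.bfi/, /nisw/, /kwaz/, /rwod.to/, /vuv.dnews/, /bjad.nwi/ → 7.

7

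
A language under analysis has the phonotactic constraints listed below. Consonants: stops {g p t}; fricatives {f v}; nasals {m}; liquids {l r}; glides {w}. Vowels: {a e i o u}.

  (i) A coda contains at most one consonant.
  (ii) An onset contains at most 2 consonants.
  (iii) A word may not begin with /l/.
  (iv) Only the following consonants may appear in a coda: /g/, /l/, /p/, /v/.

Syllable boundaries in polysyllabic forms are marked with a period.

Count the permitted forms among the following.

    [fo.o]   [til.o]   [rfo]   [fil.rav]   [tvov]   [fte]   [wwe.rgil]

7

[fo.o] — σ1 onset /f/, coda /∅/ ok; σ2 onset /∅/, coda /∅/ ok → permitted
[til.o] — σ1 onset /t/, coda /l/ ok; σ2 onset /∅/, coda /∅/ ok → permitted
[rfo] — σ1 onset /rf/ (2C), coda /∅/ ok → permitted
[fil.rav] — σ1 onset /f/, coda /l/ ok; σ2 onset /r/, coda /v/ ok → permitted
[tvov] — σ1 onset /tv/ (2C), coda /v/ ok → permitted
[fte] — σ1 onset /ft/ (2C), coda /∅/ ok → permitted
[wwe.rgil] — σ1 onset /ww/ (2C), coda /∅/ ok; σ2 onset /rg/ (2C), coda /l/ ok → permitted
Permitted: [fo.o], [til.o], [rfo], [fil.rav], [tvov], [fte], [wwe.rgil] → 7.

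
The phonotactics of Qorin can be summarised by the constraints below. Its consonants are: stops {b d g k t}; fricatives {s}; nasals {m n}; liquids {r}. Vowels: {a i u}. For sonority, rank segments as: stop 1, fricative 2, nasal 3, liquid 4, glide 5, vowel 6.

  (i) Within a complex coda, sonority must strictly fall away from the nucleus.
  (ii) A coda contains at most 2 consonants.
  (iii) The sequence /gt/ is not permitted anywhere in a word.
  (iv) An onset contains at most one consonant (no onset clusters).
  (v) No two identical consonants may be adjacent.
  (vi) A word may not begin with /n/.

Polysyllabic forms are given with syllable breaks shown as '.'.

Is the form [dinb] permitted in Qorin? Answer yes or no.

[dinb] — σ1 onset /d/, coda /nb/ (3→1 falls) ok → permitted

yes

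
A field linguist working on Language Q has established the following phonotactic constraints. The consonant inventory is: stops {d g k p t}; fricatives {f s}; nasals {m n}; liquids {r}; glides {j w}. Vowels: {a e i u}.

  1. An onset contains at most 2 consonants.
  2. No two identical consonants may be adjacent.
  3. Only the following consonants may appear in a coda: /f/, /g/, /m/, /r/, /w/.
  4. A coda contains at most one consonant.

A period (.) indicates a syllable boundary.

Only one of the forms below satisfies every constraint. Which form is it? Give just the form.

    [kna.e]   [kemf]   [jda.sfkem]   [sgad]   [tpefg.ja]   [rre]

[kna.e]

[kna.e] — σ1 onset /kn/ (2C), coda /∅/ ok; σ2 onset /∅/, coda /∅/ ok → permitted
[kemf] — violates constraint 4: syllable 1 coda /mf/ has 2 consonants (> 1) → not permitted
[jda.sfkem] — violates constraint 1: syllable 2 onset /sfk/ has 3 consonants (> 2) → not permitted
[sgad] — violates constraint 3: syllable 1 coda contains /d/, which is not a licensed coda consonant → not permitted
[tpefg.ja] — violates constraint 4: syllable 1 coda /fg/ has 2 consonants (> 1) → not permitted
[rre] — violates constraint 2: adjacent identical consonants /rr/ → not permitted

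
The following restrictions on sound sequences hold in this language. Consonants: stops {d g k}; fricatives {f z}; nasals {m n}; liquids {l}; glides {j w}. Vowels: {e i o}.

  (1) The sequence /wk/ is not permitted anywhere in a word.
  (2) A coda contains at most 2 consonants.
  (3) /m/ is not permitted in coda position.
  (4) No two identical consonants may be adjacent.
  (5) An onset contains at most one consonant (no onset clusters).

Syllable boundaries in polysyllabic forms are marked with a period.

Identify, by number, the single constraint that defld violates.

defld: syllable 1 coda /fld/ has 3 consonants (> 2).
This is a violation of constraint 2: "A coda contains at most 2 consonants."
The remaining constraints (1, 3, 4, 5) are satisfied.

2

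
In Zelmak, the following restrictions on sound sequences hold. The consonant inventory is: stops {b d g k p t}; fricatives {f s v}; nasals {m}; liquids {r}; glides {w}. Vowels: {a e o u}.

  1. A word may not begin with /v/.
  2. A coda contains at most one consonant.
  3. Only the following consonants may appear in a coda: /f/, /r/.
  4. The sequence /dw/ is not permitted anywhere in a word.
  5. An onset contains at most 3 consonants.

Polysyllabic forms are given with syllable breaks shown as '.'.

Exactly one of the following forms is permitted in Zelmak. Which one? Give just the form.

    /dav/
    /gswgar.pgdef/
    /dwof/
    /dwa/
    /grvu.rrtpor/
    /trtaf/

/dav/ — violates constraint 3: syllable 1 coda contains /v/, which is not a licensed coda consonant → not permitted
/gswgar.pgdef/ — violates constraint 5: syllable 1 onset /gswg/ has 4 consonants (> 3) → not permitted
/dwof/ — violates constraint 4: contains banned sequence /dw/ → not permitted
/dwa/ — violates constraint 4: contains banned sequence /dw/ → not permitted
/grvu.rrtpor/ — violates constraint 5: syllable 2 onset /rrtp/ has 4 consonants (> 3) → not permitted
/trtaf/ — σ1 onset /trt/ (3C), coda /f/ ok → permitted

/trtaf/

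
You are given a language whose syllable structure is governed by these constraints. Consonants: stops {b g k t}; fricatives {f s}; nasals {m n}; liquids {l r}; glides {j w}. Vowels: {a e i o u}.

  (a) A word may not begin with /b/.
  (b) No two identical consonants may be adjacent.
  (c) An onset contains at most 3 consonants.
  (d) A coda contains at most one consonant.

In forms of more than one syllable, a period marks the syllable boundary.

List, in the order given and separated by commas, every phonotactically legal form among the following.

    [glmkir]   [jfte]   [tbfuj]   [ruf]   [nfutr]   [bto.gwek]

[jfte], [tbfuj], [ruf]

[glmkir] — violates constraint (c): syllable 1 onset /glmk/ has 4 consonants (> 3) → phonotactically illegal
[jfte] — σ1 onset /jft/ (3C), coda /∅/ ok → phonotactically legal
[tbfuj] — σ1 onset /tbf/ (3C), coda /j/ ok → phonotactically legal
[ruf] — σ1 onset /r/, coda /f/ ok → phonotactically legal
[nfutr] — violates constraint (d): syllable 1 coda /tr/ has 2 consonants (> 1) → phonotactically illegal
[bto.gwek] — violates constraint (a): word begins with /b/ → phonotactically illegal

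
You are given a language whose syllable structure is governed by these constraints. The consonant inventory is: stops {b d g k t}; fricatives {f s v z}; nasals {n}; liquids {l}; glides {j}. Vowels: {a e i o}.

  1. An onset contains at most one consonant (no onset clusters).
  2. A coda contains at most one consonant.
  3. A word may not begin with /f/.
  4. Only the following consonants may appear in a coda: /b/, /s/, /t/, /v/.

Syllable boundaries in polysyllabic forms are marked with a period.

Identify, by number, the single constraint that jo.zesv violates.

2

jo.zesv: syllable 2 coda /sv/ has 2 consonants (> 1).
This is a violation of constraint 2: "A coda contains at most one consonant."
The remaining constraints (1, 3, 4) are satisfied.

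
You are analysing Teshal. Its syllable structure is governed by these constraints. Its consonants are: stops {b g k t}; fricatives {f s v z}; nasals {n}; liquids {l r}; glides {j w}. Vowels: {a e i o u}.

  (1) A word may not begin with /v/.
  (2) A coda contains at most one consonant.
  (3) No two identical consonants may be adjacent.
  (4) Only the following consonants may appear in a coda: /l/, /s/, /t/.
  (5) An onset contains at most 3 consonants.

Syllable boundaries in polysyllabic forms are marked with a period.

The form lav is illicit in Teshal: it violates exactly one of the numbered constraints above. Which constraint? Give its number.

lav: syllable 1 coda contains /v/, which is not a licensed coda consonant.
This is a violation of constraint 4: "Only the following consonants may appear in a coda: /l/, /s/, /t/."
The remaining constraints (1, 2, 3, 5) are satisfied.

4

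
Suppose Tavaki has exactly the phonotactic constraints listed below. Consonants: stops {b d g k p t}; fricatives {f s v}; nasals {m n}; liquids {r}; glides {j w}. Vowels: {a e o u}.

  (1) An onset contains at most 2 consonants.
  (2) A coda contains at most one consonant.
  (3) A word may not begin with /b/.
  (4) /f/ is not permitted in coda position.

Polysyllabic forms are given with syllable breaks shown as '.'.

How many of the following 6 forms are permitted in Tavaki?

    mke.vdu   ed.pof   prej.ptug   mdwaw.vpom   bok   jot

3

mke.vdu — σ1 onset /mk/ (2C), coda /∅/ ok; σ2 onset /vd/ (2C), coda /∅/ ok → permitted
ed.pof — violates constraint 4: syllable 2 coda contains /f/ → not permitted
prej.ptug — σ1 onset /pr/ (2C), coda /j/ ok; σ2 onset /pt/ (2C), coda /g/ ok → permitted
mdwaw.vpom — violates constraint 1: syllable 1 onset /mdw/ has 3 consonants (> 2) → not permitted
bok — violates constraint 3: word begins with /b/ → not permitted
jot — σ1 onset /j/, coda /t/ ok → permitted
Permitted: mke.vdu, prej.ptug, jot → 3.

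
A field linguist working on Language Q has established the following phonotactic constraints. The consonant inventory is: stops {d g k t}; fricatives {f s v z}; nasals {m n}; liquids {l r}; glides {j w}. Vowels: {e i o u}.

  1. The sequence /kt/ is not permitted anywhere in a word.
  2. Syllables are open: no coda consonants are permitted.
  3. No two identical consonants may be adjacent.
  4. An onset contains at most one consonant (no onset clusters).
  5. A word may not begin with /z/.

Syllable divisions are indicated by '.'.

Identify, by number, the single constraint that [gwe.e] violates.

4

[gwe.e]: syllable 1 onset /gw/ has 2 consonants (> 1).
This is a violation of constraint 4: "An onset contains at most one consonant (no onset clusters)."
The remaining constraints (1, 2, 3, 5) are satisfied.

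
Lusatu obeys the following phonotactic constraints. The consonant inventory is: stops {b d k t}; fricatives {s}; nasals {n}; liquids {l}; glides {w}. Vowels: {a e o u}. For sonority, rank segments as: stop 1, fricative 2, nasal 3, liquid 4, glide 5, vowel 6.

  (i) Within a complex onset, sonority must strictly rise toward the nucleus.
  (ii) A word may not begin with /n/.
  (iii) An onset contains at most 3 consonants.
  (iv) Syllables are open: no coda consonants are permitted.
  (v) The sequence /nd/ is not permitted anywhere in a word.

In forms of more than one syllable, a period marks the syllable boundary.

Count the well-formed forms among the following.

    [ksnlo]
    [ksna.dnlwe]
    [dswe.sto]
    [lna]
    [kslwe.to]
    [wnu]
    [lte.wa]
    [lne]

[ksnlo] — violates constraint (iii): syllable 1 onset /ksnl/ has 4 consonants (> 3) → ill-formed
[ksna.dnlwe] — violates constraint (iii): syllable 2 onset /dnlw/ has 4 consonants (> 3) → ill-formed
[dswe.sto] — violates constraint (i): syllable 2 onset /st/: /s/ (fricative, 2) → /t/ (stop, 1) does not rise → ill-formed
[lna] — violates constraint (i): syllable 1 onset /ln/: /l/ (liquid, 4) → /n/ (nasal, 3) does not rise → ill-formed
[kslwe.to] — violates constraint (iii): syllable 1 onset /kslw/ has 4 consonants (> 3) → ill-formed
[wnu] — violates constraint (i): syllable 1 onset /wn/: /w/ (glide, 5) → /n/ (nasal, 3) does not rise → ill-formed
[lte.wa] — violates constraint (i): syllable 1 onset /lt/: /l/ (liquid, 4) → /t/ (stop, 1) does not rise → ill-formed
[lne] — violates constraint (i): syllable 1 onset /ln/: /l/ (liquid, 4) → /n/ (nasal, 3) does not rise → ill-formed
No form is well-formed → 0.

0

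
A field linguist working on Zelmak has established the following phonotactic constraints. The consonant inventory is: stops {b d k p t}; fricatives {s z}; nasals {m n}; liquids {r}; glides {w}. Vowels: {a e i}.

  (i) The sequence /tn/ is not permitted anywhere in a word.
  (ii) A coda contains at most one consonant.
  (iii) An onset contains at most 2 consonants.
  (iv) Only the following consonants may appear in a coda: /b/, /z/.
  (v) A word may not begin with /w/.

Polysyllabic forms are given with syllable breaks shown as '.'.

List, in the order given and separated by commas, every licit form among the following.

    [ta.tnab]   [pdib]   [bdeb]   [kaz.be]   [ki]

[ta.tnab] — violates constraint (i): contains banned sequence /tn/ → illicit
[pdib] — σ1 onset /pd/ (2C), coda /b/ ok → licit
[bdeb] — σ1 onset /bd/ (2C), coda /b/ ok → licit
[kaz.be] — σ1 onset /k/, coda /z/ ok; σ2 onset /b/, coda /∅/ ok → licit
[ki] — σ1 onset /k/, coda /∅/ ok → licit

[pdib], [bdeb], [kaz.be], [ki]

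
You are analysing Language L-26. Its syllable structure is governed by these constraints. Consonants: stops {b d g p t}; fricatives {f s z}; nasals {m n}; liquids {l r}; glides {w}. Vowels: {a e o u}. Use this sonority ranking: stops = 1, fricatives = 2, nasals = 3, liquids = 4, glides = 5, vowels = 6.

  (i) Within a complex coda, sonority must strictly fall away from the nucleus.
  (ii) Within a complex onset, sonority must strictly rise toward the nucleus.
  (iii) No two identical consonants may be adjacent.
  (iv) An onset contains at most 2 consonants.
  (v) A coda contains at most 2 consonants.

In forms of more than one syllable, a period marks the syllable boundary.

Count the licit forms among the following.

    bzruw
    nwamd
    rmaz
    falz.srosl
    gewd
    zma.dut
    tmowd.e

bzruw — violates constraint (iv): syllable 1 onset /bzr/ has 3 consonants (> 2) → illicit
nwamd — σ1 onset /nw/ (3→5 rises), coda /md/ (3→1 falls) ok → licit
rmaz — violates constraint (ii): syllable 1 onset /rm/: /r/ (liquid, 4) → /m/ (nasal, 3) does not rise → illicit
falz.srosl — violates constraint (i): syllable 2 coda /sl/: /s/ (fricative, 2) → /l/ (liquid, 4) does not fall → illicit
gewd — σ1 onset /g/, coda /wd/ (5→1 falls) ok → licit
zma.dut — σ1 onset /zm/ (2→3 rises), coda /∅/ ok; σ2 onset /d/, coda /t/ ok → licit
tmowd.e — σ1 onset /tm/ (1→3 rises), coda /wd/ (5→1 falls) ok; σ2 onset /∅/, coda /∅/ ok → licit
Licit: nwamd, gewd, zma.dut, tmowd.e → 4.

4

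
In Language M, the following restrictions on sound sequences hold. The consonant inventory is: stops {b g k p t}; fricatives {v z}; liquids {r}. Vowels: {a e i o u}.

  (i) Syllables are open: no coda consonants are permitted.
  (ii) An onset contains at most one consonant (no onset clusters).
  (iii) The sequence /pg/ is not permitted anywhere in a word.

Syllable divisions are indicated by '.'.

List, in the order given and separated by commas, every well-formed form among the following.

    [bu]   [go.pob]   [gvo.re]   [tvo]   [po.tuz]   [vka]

[bu]

[bu] — σ1 onset /b/, coda /∅/ ok → well-formed
[go.pob] — violates constraint (i): syllable 2 coda /b/ has 1 consonant (> 0) → ill-formed
[gvo.re] — violates constraint (ii): syllable 1 onset /gv/ has 2 consonants (> 1) → ill-formed
[tvo] — violates constraint (ii): syllable 1 onset /tv/ has 2 consonants (> 1) → ill-formed
[po.tuz] — violates constraint (i): syllable 2 coda /z/ has 1 consonant (> 0) → ill-formed
[vka] — violates constraint (ii): syllable 1 onset /vk/ has 2 consonants (> 1) → ill-formed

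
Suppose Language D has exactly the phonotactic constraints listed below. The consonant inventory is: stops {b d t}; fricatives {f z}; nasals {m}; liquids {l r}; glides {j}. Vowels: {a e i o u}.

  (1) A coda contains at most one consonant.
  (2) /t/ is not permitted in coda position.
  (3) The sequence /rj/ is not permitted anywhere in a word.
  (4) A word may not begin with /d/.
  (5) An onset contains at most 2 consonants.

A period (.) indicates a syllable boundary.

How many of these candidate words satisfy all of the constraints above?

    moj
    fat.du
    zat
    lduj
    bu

moj — σ1 onset /m/, coda /j/ ok → well-formed
fat.du — violates constraint 2: syllable 1 coda contains /t/ → ill-formed
zat — violates constraint 2: syllable 1 coda contains /t/ → ill-formed
lduj — σ1 onset /ld/ (2C), coda /j/ ok → well-formed
bu — σ1 onset /b/, coda /∅/ ok → well-formed
Well-formed: moj, lduj, bu → 3.

3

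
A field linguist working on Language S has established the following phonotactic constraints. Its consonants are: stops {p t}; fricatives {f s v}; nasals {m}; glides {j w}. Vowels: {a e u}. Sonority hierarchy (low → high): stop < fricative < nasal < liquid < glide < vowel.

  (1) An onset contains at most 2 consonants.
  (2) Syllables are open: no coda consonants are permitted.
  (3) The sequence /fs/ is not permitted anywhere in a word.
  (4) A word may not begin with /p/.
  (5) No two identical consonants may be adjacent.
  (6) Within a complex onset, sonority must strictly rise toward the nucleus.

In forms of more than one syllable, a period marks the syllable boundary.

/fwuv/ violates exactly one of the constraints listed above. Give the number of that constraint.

2

/fwuv/: syllable 1 coda /v/ has 1 consonant (> 0).
This is a violation of constraint 2: "Syllables are open: no coda consonants are permitted."
The remaining constraints (1, 3, 4, 5, 6) are satisfied.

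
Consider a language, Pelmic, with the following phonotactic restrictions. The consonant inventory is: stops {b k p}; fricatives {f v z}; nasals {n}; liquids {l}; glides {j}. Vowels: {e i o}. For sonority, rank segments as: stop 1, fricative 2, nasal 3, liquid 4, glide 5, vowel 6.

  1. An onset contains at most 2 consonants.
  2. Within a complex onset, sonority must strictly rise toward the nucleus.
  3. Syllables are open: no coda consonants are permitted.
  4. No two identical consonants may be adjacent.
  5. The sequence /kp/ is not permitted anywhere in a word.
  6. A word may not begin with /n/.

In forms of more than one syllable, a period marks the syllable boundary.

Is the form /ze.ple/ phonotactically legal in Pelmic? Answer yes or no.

/ze.ple/ — σ1 onset /z/, coda /∅/ ok; σ2 onset /pl/ (1→4 rises), coda /∅/ ok → phonotactically legal

yes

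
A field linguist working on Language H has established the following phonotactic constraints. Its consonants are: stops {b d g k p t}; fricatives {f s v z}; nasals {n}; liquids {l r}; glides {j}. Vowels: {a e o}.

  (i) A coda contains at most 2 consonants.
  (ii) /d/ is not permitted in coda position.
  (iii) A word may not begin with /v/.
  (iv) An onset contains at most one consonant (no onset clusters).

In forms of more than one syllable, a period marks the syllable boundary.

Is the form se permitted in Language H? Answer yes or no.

yes

se — σ1 onset /s/, coda /∅/ ok → permitted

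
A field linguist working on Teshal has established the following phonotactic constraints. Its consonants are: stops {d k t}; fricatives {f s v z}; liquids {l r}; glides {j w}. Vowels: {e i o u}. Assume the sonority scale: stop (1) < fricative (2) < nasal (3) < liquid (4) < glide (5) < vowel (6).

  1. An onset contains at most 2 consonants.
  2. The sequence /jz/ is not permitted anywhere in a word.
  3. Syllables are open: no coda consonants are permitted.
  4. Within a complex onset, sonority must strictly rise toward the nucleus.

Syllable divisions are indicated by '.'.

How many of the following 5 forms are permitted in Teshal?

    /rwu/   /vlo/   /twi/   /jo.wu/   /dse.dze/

/rwu/ — σ1 onset /rw/ (4→5 rises), coda /∅/ ok → permitted
/vlo/ — σ1 onset /vl/ (2→4 rises), coda /∅/ ok → permitted
/twi/ — σ1 onset /tw/ (1→5 rises), coda /∅/ ok → permitted
/jo.wu/ — σ1 onset /j/, coda /∅/ ok; σ2 onset /w/, coda /∅/ ok → permitted
/dse.dze/ — σ1 onset /ds/ (1→2 rises), coda /∅/ ok; σ2 onset /dz/ (1→2 rises), coda /∅/ ok → permitted
Permitted: /rwu/, /vlo/, /twi/, /jo.wu/, /dse.dze/ → 5.

5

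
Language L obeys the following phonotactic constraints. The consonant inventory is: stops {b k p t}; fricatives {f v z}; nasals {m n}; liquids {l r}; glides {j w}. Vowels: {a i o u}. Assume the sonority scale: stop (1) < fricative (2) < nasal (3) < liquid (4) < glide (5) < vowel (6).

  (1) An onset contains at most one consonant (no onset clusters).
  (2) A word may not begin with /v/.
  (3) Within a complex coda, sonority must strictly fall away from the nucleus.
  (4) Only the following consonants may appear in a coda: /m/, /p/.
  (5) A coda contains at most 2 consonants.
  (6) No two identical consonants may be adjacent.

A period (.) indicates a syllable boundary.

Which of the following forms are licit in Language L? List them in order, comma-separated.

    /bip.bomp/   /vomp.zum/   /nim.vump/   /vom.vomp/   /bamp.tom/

/bip.bomp/, /nim.vump/, /bamp.tom/

/bip.bomp/ — σ1 onset /b/, coda /p/ ok; σ2 onset /b/, coda /mp/ (3→1 falls) ok → licit
/vomp.zum/ — violates constraint 2: word begins with /v/ → illicit
/nim.vump/ — σ1 onset /n/, coda /m/ ok; σ2 onset /v/, coda /mp/ (3→1 falls) ok → licit
/vom.vomp/ — violates constraint 2: word begins with /v/ → illicit
/bamp.tom/ — σ1 onset /b/, coda /mp/ (3→1 falls) ok; σ2 onset /t/, coda /m/ ok → licit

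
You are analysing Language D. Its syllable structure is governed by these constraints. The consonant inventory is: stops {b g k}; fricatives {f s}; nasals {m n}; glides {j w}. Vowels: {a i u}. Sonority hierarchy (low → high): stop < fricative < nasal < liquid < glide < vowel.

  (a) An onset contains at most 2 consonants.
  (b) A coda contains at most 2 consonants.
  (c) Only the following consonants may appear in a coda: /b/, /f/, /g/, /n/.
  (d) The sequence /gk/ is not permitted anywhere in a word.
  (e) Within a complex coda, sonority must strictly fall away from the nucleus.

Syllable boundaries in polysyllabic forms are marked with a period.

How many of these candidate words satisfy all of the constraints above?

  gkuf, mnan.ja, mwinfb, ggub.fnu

gkuf — violates constraint (d): contains banned sequence /gk/ → ill-formed
mnan.ja — σ1 onset /mn/ (2C), coda /n/ ok; σ2 onset /j/, coda /∅/ ok → well-formed
mwinfb — violates constraint (b): syllable 1 coda /nfb/ has 3 consonants (> 2) → ill-formed
ggub.fnu — σ1 onset /gg/ (2C), coda /b/ ok; σ2 onset /fn/ (2C), coda /∅/ ok → well-formed
Well-formed: mnan.ja, ggub.fnu → 2.

2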